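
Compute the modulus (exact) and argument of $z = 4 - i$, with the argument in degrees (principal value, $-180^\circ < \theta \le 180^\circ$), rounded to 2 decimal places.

|z| = sqrt(4^2 + (-1)^2) = sqrt(17)
arg(z) = arctan(b/a) = arctan(-1/4) (quadrant-adjusted) = -14.04°


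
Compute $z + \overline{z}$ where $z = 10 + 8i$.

z + conjugate(z) = (a + bi) + (a - bi) = 2a
= 2 * 10 = 20


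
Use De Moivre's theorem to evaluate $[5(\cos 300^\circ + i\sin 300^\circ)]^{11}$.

By De Moivre: z^n = r^n(cos(nθ) + i sin(nθ))
= 5^11(cos(11*300°) + i sin(11*300°))
= 48828125(cos 60° + i sin 60°)
= 48828125/2 + (48828125*sqrt(3)/2)i


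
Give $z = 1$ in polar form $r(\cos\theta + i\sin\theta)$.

r = |z| = sqrt(a^2 + b^2) = sqrt((1)^2 + (0)^2) = sqrt(1 + 0) = sqrt(1) = 1
b = 0 and a > 0, so z lies on the positive real axis: θ = 0°
z = 1(cos 0° + i sin 0°)


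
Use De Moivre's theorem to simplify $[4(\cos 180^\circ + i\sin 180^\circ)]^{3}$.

By De Moivre: z^n = r^n(cos(nθ) + i sin(nθ))
= 4^3(cos(3*180°) + i sin(3*180°))
= 64(cos 180° + i sin 180°)
= -64


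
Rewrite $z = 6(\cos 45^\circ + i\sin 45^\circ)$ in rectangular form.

a = r cos θ = 6 * sqrt(2)/2 = 3*sqrt(2)
b = r sin θ = 6 * sqrt(2)/2 = 3*sqrt(2)
z = 3*sqrt(2) + 3*sqrt(2)i


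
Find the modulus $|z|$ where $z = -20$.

|z| = sqrt(a^2 + b^2) = sqrt((-20)^2 + 0^2) = sqrt(400) = 20


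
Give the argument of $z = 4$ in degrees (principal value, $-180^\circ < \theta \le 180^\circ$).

b = 0 and a > 0, so z lies on the positive real axis: θ = 0°


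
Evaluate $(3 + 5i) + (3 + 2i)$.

(3 + 3) + (5 + 2)i = 6 + 7i


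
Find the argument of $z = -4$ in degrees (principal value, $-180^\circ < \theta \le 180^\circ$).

b = 0 and a < 0, so z lies on the negative real axis: θ = 180°


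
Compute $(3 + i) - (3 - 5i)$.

(3 - 3) + (1 - (-5))i = 6i


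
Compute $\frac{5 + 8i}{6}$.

Divisor is real, so divide each part by 6:
= 5/6 + (4/3)i


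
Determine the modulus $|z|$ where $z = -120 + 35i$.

|z| = sqrt(a^2 + b^2) = sqrt((-120)^2 + 35^2) = sqrt(15625) = 125


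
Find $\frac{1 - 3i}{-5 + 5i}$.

Multiply numerator and denominator by conjugate (-5 - 5i):
= (1 - 3i)(-5 - 5i) / ((-5)^2 + 5^2)
= (-20 + 10i) / 50
Divide through by 10: (-2 + i) / 5
= -2/5 + (1/5)i


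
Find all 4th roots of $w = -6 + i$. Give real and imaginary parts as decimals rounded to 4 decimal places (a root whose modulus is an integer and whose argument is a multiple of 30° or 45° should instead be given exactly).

|w| = sqrt(37) ≈ 6.082763, arg(w) ≈ 170.537678°
Root modulus = sqrt(37)^(1/4) ≈ 1.570454
Root arguments: θ_k = (arg(w) + 360°k)/4 for k = 0, 1, ..., 3
Compute each root as (root modulus)(cos θ_k + i sin θ_k) using full-precision intermediates, then round to 4 decimal places.
Roots: 1.1554 + 1.0637i, -1.0637 + 1.1554i, -1.1554 - 1.0637i, 1.0637 - 1.1554i


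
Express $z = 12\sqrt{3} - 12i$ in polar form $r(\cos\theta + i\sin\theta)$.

r = |z| = sqrt(a^2 + b^2) = sqrt((12*sqrt(3))^2 + (-12)^2) = sqrt(432 + 144) = sqrt(576) = 24
θ = arctan(b/a) = arctan(-12/20.7846) (quadrant-adjusted) = 330°
z = 24(cos 330° + i sin 330°)


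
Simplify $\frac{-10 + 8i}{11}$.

Divisor is real, so divide each part by 11:
= -10/11 + (8/11)i


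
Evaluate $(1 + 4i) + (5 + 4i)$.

(1 + 5) + (4 + 4)i = 6 + 8i


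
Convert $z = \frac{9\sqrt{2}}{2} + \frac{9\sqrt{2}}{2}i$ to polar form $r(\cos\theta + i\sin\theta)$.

r = |z| = sqrt(a^2 + b^2) = sqrt((9*sqrt(2)/2)^2 + (9*sqrt(2)/2)^2) = sqrt(81/2 + 81/2) = sqrt(81) = 9
θ = arctan(b/a) = arctan(6.364/6.364) (quadrant-adjusted) = 45°
z = 9(cos 45° + i sin 45°)


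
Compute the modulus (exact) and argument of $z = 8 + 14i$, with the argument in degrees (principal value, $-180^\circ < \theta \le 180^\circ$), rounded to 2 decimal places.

|z| = sqrt(8^2 + 14^2) = sqrt(260)
arg(z) = arctan(b/a) = arctan(14/8) (quadrant-adjusted) = 60.26°


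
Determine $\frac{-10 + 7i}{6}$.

Divisor is real, so divide each part by 6:
= -5/3 + (7/6)i


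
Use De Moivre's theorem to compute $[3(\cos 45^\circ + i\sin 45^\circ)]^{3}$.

By De Moivre: z^n = r^n(cos(nθ) + i sin(nθ))
= 3^3(cos(3*45°) + i sin(3*45°))
= 27(cos 135° + i sin 135°)
= -27*sqrt(2)/2 + (27*sqrt(2)/2)i


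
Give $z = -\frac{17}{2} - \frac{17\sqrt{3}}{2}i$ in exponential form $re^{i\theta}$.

r = |z| = sqrt((-17/2)^2 + (-17*sqrt(3)/2)^2) = sqrt(289/4 + 867/4) = sqrt(289) = 17
θ = arctan(b/a) = arctan(-14.7224/-8.5) (quadrant-adjusted) = -120° = -2π/3
z = 17e^(-i*2π/3)


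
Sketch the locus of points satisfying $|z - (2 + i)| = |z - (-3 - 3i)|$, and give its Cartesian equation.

|z - z1| = |z - z2| means z is equidistant from z1 and z2,
i.e. the perpendicular bisector of the segment from (2, 1) to (-3, -3) (midpoint (-1/2, -1)).
With z = x + yi, square both sides:
(x - 2)^2 + (y - 1)^2 = (x - (-3))^2 + (y - (-3))^2
The x^2 and y^2 terms cancel: -10x + (-8)y = 18 - 5 = 13
Simplify: 10x + 8y = -13
Locus: Perpendicular bisector of the segment from (2, 1) to (-3, -3): the line 10x + 8y = -13


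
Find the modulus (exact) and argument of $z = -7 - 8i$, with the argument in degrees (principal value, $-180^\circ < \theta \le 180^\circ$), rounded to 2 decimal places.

|z| = sqrt((-7)^2 + (-8)^2) = sqrt(113)
arg(z) = arctan(b/a) = arctan(-8/-7) (quadrant-adjusted) = -131.19°


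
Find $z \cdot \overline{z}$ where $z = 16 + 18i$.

z * conjugate(z) = |z|^2 = a^2 + b^2
= 16^2 + 18^2 = 580


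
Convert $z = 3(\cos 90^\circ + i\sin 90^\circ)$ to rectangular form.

a = r cos θ = 3 * 0 = 0
b = r sin θ = 3 * 1 = 3
z = 3i


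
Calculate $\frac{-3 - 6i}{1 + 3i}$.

Multiply numerator and denominator by conjugate (1 - 3i):
= (-3 - 6i)(1 - 3i) / (1^2 + 3^2)
= (-21 + 3i) / 10
= -21/10 + (3/10)i


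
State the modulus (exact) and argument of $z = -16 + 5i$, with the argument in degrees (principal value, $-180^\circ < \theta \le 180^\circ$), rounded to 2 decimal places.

|z| = sqrt((-16)^2 + 5^2) = sqrt(281)
arg(z) = arctan(b/a) = arctan(5/-16) (quadrant-adjusted) = 162.65°


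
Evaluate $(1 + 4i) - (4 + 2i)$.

(1 - 4) + (4 - 2)i = -3 + 2i


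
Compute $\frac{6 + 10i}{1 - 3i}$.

Multiply numerator and denominator by conjugate (1 + 3i):
= (6 + 10i)(1 + 3i) / (1^2 + (-3)^2)
= (-24 + 28i) / 10
Divide through by 2: (-12 + 14i) / 5
= -12/5 + (14/5)i


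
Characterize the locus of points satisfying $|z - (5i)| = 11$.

|z - z0| = r describes a circle centered at z0 with radius r
Here z0 = 5i and r = 11
Locus: Circle centered at (0, 5) with radius 11


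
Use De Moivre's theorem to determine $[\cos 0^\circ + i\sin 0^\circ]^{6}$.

By De Moivre: z^n = r^n(cos(nθ) + i sin(nθ))
= 1^6(cos(6*0°) + i sin(6*0°))
= 1(cos 0° + i sin 0°)
= 1


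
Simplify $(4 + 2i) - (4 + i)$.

(4 - 4) + (2 - 1)i = i


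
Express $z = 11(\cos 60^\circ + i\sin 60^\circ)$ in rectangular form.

a = r cos θ = 11 * 1/2 = 11/2
b = r sin θ = 11 * sqrt(3)/2 = 11*sqrt(3)/2
z = 11/2 + (11*sqrt(3)/2)i


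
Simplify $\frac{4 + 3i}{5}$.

Divisor is real, so divide each part by 5:
= 4/5 + (3/5)i


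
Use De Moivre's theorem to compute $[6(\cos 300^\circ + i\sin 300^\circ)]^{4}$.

By De Moivre: z^n = r^n(cos(nθ) + i sin(nθ))
= 6^4(cos(4*300°) + i sin(4*300°))
= 1296(cos 120° + i sin 120°)
= -648 + 648*sqrt(3)i


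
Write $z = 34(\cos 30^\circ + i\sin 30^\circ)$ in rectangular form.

a = r cos θ = 34 * sqrt(3)/2 = 17*sqrt(3)
b = r sin θ = 34 * 1/2 = 17
z = 17*sqrt(3) + 17i


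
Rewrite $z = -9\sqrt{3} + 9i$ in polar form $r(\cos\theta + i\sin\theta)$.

r = |z| = sqrt(a^2 + b^2) = sqrt((-9*sqrt(3))^2 + (9)^2) = sqrt(243 + 81) = sqrt(324) = 18
θ = arctan(b/a) = arctan(9/-15.5885) (quadrant-adjusted) = 150°
z = 18(cos 150° + i sin 150°)


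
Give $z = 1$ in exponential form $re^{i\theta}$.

r = |z| = sqrt((1)^2 + (0)^2) = sqrt(1 + 0) = sqrt(1) = 1
b = 0 and a > 0, so z lies on the positive real axis: θ = 0
z = 1e^(i*0) = 1


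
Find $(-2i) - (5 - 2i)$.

(0 - 5) + (-2 - (-2))i = -5


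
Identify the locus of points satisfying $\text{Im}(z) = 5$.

Im(z) = y where z = x + yi; the equation y = 5 is satisfied by all points with that y-coordinate
Locus: Horizontal line y = 5


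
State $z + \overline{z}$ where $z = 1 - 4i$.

z + conjugate(z) = (a + bi) + (a - bi) = 2a
= 2 * 1 = 2


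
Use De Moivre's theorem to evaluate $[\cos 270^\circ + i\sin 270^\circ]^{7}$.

By De Moivre: z^n = r^n(cos(nθ) + i sin(nθ))
= 1^7(cos(7*270°) + i sin(7*270°))
= 1(cos 90° + i sin 90°)
= i


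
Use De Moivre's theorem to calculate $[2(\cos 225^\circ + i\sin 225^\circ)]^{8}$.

By De Moivre: z^n = r^n(cos(nθ) + i sin(nθ))
= 2^8(cos(8*225°) + i sin(8*225°))
= 256(cos 0° + i sin 0°)
= 256


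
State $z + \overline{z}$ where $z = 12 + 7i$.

z + conjugate(z) = (a + bi) + (a - bi) = 2a
= 2 * 12 = 24


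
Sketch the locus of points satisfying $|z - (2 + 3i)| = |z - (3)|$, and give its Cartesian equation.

|z - z1| = |z - z2| means z is equidistant from z1 and z2,
i.e. the perpendicular bisector of the segment from (2, 3) to (3, 0) (midpoint (5/2, 3/2)).
With z = x + yi, square both sides:
(x - 2)^2 + (y - 3)^2 = (x - 3)^2 + (y - 0)^2
The x^2 and y^2 terms cancel: 2x + (-6)y = 9 - 13 = -4
Simplify: x - 3y = -2
Locus: Perpendicular bisector of the segment from (2, 3) to (3, 0): the line x - 3y = -2


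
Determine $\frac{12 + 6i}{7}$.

Divisor is real, so divide each part by 7:
= 12/7 + (6/7)i


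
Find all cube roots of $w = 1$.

|w| = 1, arg(w) = 0°
Root modulus = 1^(1/3) = 1
Root arguments: θ_k = (0° + 360°k)/3 for k = 0, 1, ..., 2
Roots: 1, -1/2 + (sqrt(3)/2)i, -1/2 - (sqrt(3)/2)i


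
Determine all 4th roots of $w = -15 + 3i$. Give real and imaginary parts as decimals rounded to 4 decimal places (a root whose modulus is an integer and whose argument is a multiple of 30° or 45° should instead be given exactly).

|w| = sqrt(234) ≈ 15.297059, arg(w) ≈ 168.690068°
Root modulus = sqrt(234)^(1/4) ≈ 1.977662
Root arguments: θ_k = (arg(w) + 360°k)/4 for k = 0, 1, ..., 3
Compute each root as (root modulus)(cos θ_k + i sin θ_k) using full-precision intermediates, then round to 4 decimal places.
Roots: 1.4657 + 1.3277i, -1.3277 + 1.4657i, -1.4657 - 1.3277i, 1.3277 - 1.4657i


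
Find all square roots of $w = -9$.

|w| = 9, arg(w) = 180°
Root modulus = 9^(1/2) = 3
Root arguments: θ_k = (180° + 360°k)/2 for k = 0, 1, ..., 1
Roots: 3i, -3i


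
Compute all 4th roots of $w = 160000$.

|w| = 160000, arg(w) = 0°
Root modulus = 160000^(1/4) = 20
Root arguments: θ_k = (0° + 360°k)/4 for k = 0, 1, ..., 3
Roots: 20, 20i, -20, -20i


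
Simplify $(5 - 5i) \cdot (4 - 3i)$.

(a1*a2 - b1*b2) + (a1*b2 + b1*a2)i
= (20 - 15) + (-15 + (-20))i
= 5 - 35i


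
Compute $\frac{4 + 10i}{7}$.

Divisor is real, so divide each part by 7:
= 4/7 + (10/7)i


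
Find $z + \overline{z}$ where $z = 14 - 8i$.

z + conjugate(z) = (a + bi) + (a - bi) = 2a
= 2 * 14 = 28


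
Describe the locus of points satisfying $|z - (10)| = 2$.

|z - z0| = r describes a circle centered at z0 with radius r
Here z0 = 10 and r = 2
Locus: Circle centered at (10, 0) with radius 2


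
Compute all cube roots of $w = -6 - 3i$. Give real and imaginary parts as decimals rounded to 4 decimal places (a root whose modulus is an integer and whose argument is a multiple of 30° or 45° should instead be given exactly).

|w| = sqrt(45) ≈ 6.708204, arg(w) ≈ 206.565051°
Root modulus = sqrt(45)^(1/3) ≈ 1.885973
Root arguments: θ_k = (arg(w) + 360°k)/3 for k = 0, 1, ..., 2
Compute each root as (root modulus)(cos θ_k + i sin θ_k) using full-precision intermediates, then round to 4 decimal places.
Roots: 0.6803 + 1.7590i, -1.8635 - 0.2903i, 1.1832 - 1.4687i


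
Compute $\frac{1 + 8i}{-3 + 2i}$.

Multiply numerator and denominator by conjugate (-3 - 2i):
= (1 + 8i)(-3 - 2i) / ((-3)^2 + 2^2)
= (13 - 26i) / 13
= 1 - 2i


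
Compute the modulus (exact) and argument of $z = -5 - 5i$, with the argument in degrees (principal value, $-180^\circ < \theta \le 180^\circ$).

|z| = sqrt((-5)^2 + (-5)^2) = sqrt(50)
arg(z) = arctan(b/a) = arctan(-5/-5) (quadrant-adjusted) = -135°


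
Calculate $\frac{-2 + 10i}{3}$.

Divisor is real, so divide each part by 3:
= -2/3 + (10/3)i


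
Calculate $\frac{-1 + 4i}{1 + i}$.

Multiply numerator and denominator by conjugate (1 - i):
= (-1 + 4i)(1 - i) / (1^2 + 1^2)
= (3 + 5i) / 2
= 3/2 + (5/2)i


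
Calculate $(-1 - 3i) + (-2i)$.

(-1 + 0) + (-3 + (-2))i = -1 - 5i


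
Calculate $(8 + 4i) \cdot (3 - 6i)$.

(a1*a2 - b1*b2) + (a1*b2 + b1*a2)i
= (24 - (-24)) + (-48 + 12)i
= 48 - 36i


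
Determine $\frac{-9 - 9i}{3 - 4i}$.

Multiply numerator and denominator by conjugate (3 + 4i):
= (-9 - 9i)(3 + 4i) / (3^2 + (-4)^2)
= (9 - 63i) / 25
= 9/25 - (63/25)i


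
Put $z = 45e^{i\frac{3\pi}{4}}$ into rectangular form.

a = r cos θ = 45 * -sqrt(2)/2 = -45*sqrt(2)/2
b = r sin θ = 45 * sqrt(2)/2 = 45*sqrt(2)/2
z = -45*sqrt(2)/2 + (45*sqrt(2)/2)i


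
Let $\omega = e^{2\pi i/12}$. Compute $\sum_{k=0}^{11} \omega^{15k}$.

Let ζ = ω^15 = e^(2πi·15/12). Since 12 ∤ 15, ζ ≠ 1.
Sum = Σ_{k=0}^{11} ζ^k = (ζ^12 - 1)/(ζ - 1) = (ω^{15·12} - 1)/(ζ - 1) = (1 - 1)/(ζ - 1) = 0


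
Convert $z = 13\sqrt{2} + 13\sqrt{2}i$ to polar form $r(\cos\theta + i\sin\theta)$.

r = |z| = sqrt(a^2 + b^2) = sqrt((13*sqrt(2))^2 + (13*sqrt(2))^2) = sqrt(338 + 338) = sqrt(676) = 26
θ = arctan(b/a) = arctan(18.3848/18.3848) (quadrant-adjusted) = 45°
z = 26(cos 45° + i sin 45°)


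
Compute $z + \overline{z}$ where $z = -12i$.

z + conjugate(z) = (a + bi) + (a - bi) = 2a
= 2 * 0 = 0


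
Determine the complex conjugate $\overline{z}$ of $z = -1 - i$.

If z = a + bi, then conjugate(z) = a - bi
conjugate(-1 - i) = -1 + i


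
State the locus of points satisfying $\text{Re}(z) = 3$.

Re(z) = x where z = x + yi; the equation x = 3 is satisfied by all points with that x-coordinate
Locus: Vertical line x = 3


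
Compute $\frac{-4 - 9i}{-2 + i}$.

Multiply numerator and denominator by conjugate (-2 - i):
= (-4 - 9i)(-2 - i) / ((-2)^2 + 1^2)
= (-1 + 22i) / 5
= -1/5 + (22/5)i


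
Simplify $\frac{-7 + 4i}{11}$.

Divisor is real, so divide each part by 11:
= -7/11 + (4/11)i


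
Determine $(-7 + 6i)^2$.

(a + bi)^2 = a^2 - b^2 + 2abi
= (-7)^2 - 6^2 + 2*(-7)*6i
= 13 - 84i


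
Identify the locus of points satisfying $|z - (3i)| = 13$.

|z - z0| = r describes a circle centered at z0 with radius r
Here z0 = 3i and r = 13
Locus: Circle centered at (0, 3) with radius 13


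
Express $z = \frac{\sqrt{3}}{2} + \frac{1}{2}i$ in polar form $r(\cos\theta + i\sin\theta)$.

r = |z| = sqrt(a^2 + b^2) = sqrt((sqrt(3)/2)^2 + (1/2)^2) = sqrt(3/4 + 1/4) = sqrt(1) = 1
θ = arctan(b/a) = arctan(0.5/0.866) (quadrant-adjusted) = 30°
z = 1(cos 30° + i sin 30°)


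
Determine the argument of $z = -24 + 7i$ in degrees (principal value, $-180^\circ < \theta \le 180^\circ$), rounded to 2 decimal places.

θ = arctan(b/a) = arctan(7/-24) (quadrant-adjusted) = 163.74°


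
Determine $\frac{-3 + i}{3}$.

Divisor is real, so divide each part by 3:
= -1 + (1/3)i


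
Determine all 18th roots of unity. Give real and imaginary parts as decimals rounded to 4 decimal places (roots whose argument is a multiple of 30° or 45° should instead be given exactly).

ω_k = e^(2πik/18) = cos(2πk/18) + i sin(2πk/18) for k = 0, 1, ..., 17
Roots: 1, 0.9397 + 0.3420i, 0.7660 + 0.6428i, 1/2 + (sqrt(3)/2)i, 0.1736 + 0.9848i, -0.1736 + 0.9848i, -1/2 + (sqrt(3)/2)i, -0.7660 + 0.6428i, -0.9397 + 0.3420i, -1, -0.9397 - 0.3420i, -0.7660 - 0.6428i, -1/2 - (sqrt(3)/2)i, -0.1736 - 0.9848i, 0.1736 - 0.9848i, 1/2 - (sqrt(3)/2)i, 0.7660 - 0.6428i, 0.9397 - 0.3420i


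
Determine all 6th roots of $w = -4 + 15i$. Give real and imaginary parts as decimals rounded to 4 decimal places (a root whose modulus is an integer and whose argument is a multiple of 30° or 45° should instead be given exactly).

|w| = sqrt(241) ≈ 15.524175, arg(w) ≈ 104.931417°
Root modulus = sqrt(241)^(1/6) ≈ 1.579434
Root arguments: θ_k = (arg(w) + 360°k)/6 for k = 0, 1, ..., 5
Compute each root as (root modulus)(cos θ_k + i sin θ_k) using full-precision intermediates, then round to 4 decimal places.
Roots: 1.5064 + 0.4746i, 0.3422 + 1.5419i, -1.1643 + 1.0673i, -1.5064 - 0.4746i, -0.3422 - 1.5419i, 1.1643 - 1.0673i


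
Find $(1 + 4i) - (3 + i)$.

(1 - 3) + (4 - 1)i = -2 + 3i


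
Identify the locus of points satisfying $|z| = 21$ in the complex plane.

|z| = 21 means sqrt(x^2 + y^2) = 21
This is a circle of radius 21 centered at the origin


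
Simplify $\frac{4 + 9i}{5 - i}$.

Multiply numerator and denominator by conjugate (5 + i):
= (4 + 9i)(5 + i) / (5^2 + (-1)^2)
= (11 + 49i) / 26
= 11/26 + (49/26)i


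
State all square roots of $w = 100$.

|w| = 100, arg(w) = 0°
Root modulus = 100^(1/2) = 10
Root arguments: θ_k = (0° + 360°k)/2 for k = 0, 1, ..., 1
Roots: 10, -10


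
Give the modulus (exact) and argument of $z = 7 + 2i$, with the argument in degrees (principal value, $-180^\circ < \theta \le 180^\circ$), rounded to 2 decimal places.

|z| = sqrt(7^2 + 2^2) = sqrt(53)
arg(z) = arctan(b/a) = arctan(2/7) (quadrant-adjusted) = 15.95°


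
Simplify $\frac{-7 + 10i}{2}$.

Divisor is real, so divide each part by 2:
= -7/2 + 5i


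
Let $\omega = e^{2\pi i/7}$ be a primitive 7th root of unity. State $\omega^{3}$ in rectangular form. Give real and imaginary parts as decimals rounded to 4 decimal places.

ω^3 = e^(2πi·3/7) = e^(i·6π/7)
= cos(6π/7) + i sin(6π/7)
= -0.9010 + 0.4339i


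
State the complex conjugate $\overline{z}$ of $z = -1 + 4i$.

If z = a + bi, then conjugate(z) = a - bi
conjugate(-1 + 4i) = -1 - 4i


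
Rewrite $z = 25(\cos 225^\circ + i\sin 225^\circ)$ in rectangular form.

a = r cos θ = 25 * -sqrt(2)/2 = -25*sqrt(2)/2
b = r sin θ = 25 * -sqrt(2)/2 = -25*sqrt(2)/2
z = -25*sqrt(2)/2 - (25*sqrt(2)/2)i


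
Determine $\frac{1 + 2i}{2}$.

Divisor is real, so divide each part by 2:
= 1/2 + i


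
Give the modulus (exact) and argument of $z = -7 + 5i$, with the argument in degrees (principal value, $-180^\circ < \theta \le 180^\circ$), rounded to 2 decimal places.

|z| = sqrt((-7)^2 + 5^2) = sqrt(74)
arg(z) = arctan(b/a) = arctan(5/-7) (quadrant-adjusted) = 144.46°


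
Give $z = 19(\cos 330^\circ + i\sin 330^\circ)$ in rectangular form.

a = r cos θ = 19 * sqrt(3)/2 = 19*sqrt(3)/2
b = r sin θ = 19 * -1/2 = -19/2
z = 19*sqrt(3)/2 - (19/2)i


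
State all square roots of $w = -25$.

|w| = 25, arg(w) = 180°
Root modulus = 25^(1/2) = 5
Root arguments: θ_k = (180° + 360°k)/2 for k = 0, 1, ..., 1
Roots: 5i, -5i


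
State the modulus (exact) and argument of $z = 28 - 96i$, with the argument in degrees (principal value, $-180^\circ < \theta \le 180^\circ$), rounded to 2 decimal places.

|z| = sqrt(28^2 + (-96)^2) = 100
arg(z) = arctan(b/a) = arctan(-96/28) (quadrant-adjusted) = -73.74°


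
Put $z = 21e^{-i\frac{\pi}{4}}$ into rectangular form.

a = r cos θ = 21 * sqrt(2)/2 = 21*sqrt(2)/2
b = r sin θ = 21 * -sqrt(2)/2 = -21*sqrt(2)/2
z = 21*sqrt(2)/2 - (21*sqrt(2)/2)i


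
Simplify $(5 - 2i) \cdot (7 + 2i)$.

(a1*a2 - b1*b2) + (a1*b2 + b1*a2)i
= (35 - (-4)) + (10 + (-14))i
= 39 - 4i


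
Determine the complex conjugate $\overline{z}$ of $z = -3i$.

If z = a + bi, then conjugate(z) = a - bi
conjugate(-3i) = 3i


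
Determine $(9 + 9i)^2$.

(a + bi)^2 = a^2 - b^2 + 2abi
= 9^2 - 9^2 + 2*9*9i
= 162i


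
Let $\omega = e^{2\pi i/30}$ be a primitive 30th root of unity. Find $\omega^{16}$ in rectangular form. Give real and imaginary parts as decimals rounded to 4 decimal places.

ω^16 = e^(2πi·16/30) = e^(i·16π/15)
= cos(16π/15) + i sin(16π/15)
= -0.9781 - 0.2079i


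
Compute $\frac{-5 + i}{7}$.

Divisor is real, so divide each part by 7:
= -5/7 + (1/7)i


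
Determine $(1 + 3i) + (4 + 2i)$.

(1 + 4) + (3 + 2)i = 5 + 5i


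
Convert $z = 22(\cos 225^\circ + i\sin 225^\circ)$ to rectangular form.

a = r cos θ = 22 * -sqrt(2)/2 = -11*sqrt(2)
b = r sin θ = 22 * -sqrt(2)/2 = -11*sqrt(2)
z = -11*sqrt(2) - 11*sqrt(2)i


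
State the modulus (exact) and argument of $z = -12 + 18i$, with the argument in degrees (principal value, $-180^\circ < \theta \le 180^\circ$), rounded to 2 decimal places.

|z| = sqrt((-12)^2 + 18^2) = sqrt(468)
arg(z) = arctan(b/a) = arctan(18/-12) (quadrant-adjusted) = 123.69°


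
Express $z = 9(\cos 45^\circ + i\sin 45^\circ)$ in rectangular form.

a = r cos θ = 9 * sqrt(2)/2 = 9*sqrt(2)/2
b = r sin θ = 9 * sqrt(2)/2 = 9*sqrt(2)/2
z = 9*sqrt(2)/2 + (9*sqrt(2)/2)i


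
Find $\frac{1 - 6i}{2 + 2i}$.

Multiply numerator and denominator by conjugate (2 - 2i):
= (1 - 6i)(2 - 2i) / (2^2 + 2^2)
= (-10 - 14i) / 8
Divide through by 2: (-5 - 7i) / 4
= -5/4 - (7/4)i


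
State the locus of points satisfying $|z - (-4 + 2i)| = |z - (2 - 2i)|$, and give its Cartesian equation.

|z - z1| = |z - z2| means z is equidistant from z1 and z2,
i.e. the perpendicular bisector of the segment from (-4, 2) to (2, -2) (midpoint (-1, 0)).
With z = x + yi, square both sides:
(x - (-4))^2 + (y - 2)^2 = (x - 2)^2 + (y - (-2))^2
The x^2 and y^2 terms cancel: 12x + (-8)y = 8 - 20 = -12
Simplify: 3x - 2y = -3
Locus: Perpendicular bisector of the segment from (-4, 2) to (2, -2): the line 3x - 2y = -3


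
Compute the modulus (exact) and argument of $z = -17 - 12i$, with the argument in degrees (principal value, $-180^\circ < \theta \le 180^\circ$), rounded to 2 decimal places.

|z| = sqrt((-17)^2 + (-12)^2) = sqrt(433)
arg(z) = arctan(b/a) = arctan(-12/-17) (quadrant-adjusted) = -144.78°


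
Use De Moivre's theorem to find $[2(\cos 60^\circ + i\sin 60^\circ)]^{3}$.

By De Moivre: z^n = r^n(cos(nθ) + i sin(nθ))
= 2^3(cos(3*60°) + i sin(3*60°))
= 8(cos 180° + i sin 180°)
= -8


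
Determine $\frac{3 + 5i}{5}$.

Divisor is real, so divide each part by 5:
= 3/5 + i


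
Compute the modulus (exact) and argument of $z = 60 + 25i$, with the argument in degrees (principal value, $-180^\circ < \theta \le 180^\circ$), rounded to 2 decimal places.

|z| = sqrt(60^2 + 25^2) = 65
arg(z) = arctan(b/a) = arctan(25/60) (quadrant-adjusted) = 22.62°


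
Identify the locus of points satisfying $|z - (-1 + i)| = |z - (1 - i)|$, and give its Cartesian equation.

|z - z1| = |z - z2| means z is equidistant from z1 and z2,
i.e. the perpendicular bisector of the segment from (-1, 1) to (1, -1) (midpoint (0, 0)).
With z = x + yi, square both sides:
(x - (-1))^2 + (y - 1)^2 = (x - 1)^2 + (y - (-1))^2
The x^2 and y^2 terms cancel: 4x + (-4)y = 2 - 2 = 0
Simplify: x - y = 0
Locus: Perpendicular bisector of the segment from (-1, 1) to (1, -1): the line x - y = 0


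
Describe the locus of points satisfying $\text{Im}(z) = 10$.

Im(z) = y where z = x + yi; the equation y = 10 is satisfied by all points with that y-coordinate
Locus: Horizontal line y = 10


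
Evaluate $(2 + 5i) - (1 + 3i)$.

(2 - 1) + (5 - 3)i = 1 + 2i


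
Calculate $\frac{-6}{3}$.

Divisor is real, so divide each part by 3:
= -2


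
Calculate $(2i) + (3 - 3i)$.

(0 + 3) + (2 + (-3))i = 3 - i


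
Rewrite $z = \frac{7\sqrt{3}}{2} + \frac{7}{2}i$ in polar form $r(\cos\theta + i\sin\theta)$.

r = |z| = sqrt(a^2 + b^2) = sqrt((7*sqrt(3)/2)^2 + (7/2)^2) = sqrt(147/4 + 49/4) = sqrt(49) = 7
θ = arctan(b/a) = arctan(3.5/6.0622) (quadrant-adjusted) = 30°
z = 7(cos 30° + i sin 30°)


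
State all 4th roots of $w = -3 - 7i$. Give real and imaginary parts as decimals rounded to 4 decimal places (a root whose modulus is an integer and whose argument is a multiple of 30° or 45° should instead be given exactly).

|w| = sqrt(58) ≈ 7.615773, arg(w) ≈ 246.801409°
Root modulus = sqrt(58)^(1/4) ≈ 1.661225
Root arguments: θ_k = (arg(w) + 360°k)/4 for k = 0, 1, ..., 3
Compute each root as (root modulus)(cos θ_k + i sin θ_k) using full-precision intermediates, then round to 4 decimal places.
Roots: 0.7876 + 1.4627i, -1.4627 + 0.7876i, -0.7876 - 1.4627i, 1.4627 - 0.7876i


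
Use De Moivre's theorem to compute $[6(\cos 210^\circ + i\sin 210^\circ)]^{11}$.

By De Moivre: z^n = r^n(cos(nθ) + i sin(nθ))
= 6^11(cos(11*210°) + i sin(11*210°))
= 362797056(cos 150° + i sin 150°)
= -181398528*sqrt(3) + 181398528i


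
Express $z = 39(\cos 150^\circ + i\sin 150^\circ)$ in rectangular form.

a = r cos θ = 39 * -sqrt(3)/2 = -39*sqrt(3)/2
b = r sin θ = 39 * 1/2 = 39/2
z = -39*sqrt(3)/2 + (39/2)i


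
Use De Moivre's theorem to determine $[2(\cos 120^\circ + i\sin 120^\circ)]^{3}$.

By De Moivre: z^n = r^n(cos(nθ) + i sin(nθ))
= 2^3(cos(3*120°) + i sin(3*120°))
= 8(cos 0° + i sin 0°)
= 8


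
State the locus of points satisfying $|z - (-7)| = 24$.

|z - z0| = r describes a circle centered at z0 with radius r
Here z0 = -7 and r = 24
Locus: Circle centered at (-7, 0) with radius 24


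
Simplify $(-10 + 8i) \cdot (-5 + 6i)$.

(a1*a2 - b1*b2) + (a1*b2 + b1*a2)i
= (50 - 48) + (-60 + (-40))i
= 2 - 100i


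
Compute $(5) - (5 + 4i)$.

(5 - 5) + (0 - 4)i = -4i


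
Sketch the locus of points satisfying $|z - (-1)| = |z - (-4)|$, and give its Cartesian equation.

|z - z1| = |z - z2| means z is equidistant from z1 and z2,
i.e. the perpendicular bisector of the segment from (-1, 0) to (-4, 0) (midpoint (-5/2, 0)).
With z = x + yi, square both sides:
(x - (-1))^2 + (y - 0)^2 = (x - (-4))^2 + (y - 0)^2
The x^2 and y^2 terms cancel: -6x + 0y = 16 - 1 = 15
Simplify: x = -5/2
Locus: Perpendicular bisector of the segment from (-1, 0) to (-4, 0): the line x = -5/2


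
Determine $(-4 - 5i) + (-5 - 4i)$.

(-4 + (-5)) + (-5 + (-4))i = -9 - 9i


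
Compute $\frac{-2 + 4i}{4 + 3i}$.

Multiply numerator and denominator by conjugate (4 - 3i):
= (-2 + 4i)(4 - 3i) / (4^2 + 3^2)
= (4 + 22i) / 25
= 4/25 + (22/25)i


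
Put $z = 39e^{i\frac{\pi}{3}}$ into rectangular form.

a = r cos θ = 39 * 1/2 = 39/2
b = r sin θ = 39 * sqrt(3)/2 = 39*sqrt(3)/2
z = 39/2 + (39*sqrt(3)/2)i


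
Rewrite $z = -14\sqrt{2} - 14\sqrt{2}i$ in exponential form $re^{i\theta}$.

r = |z| = sqrt((-14*sqrt(2))^2 + (-14*sqrt(2))^2) = sqrt(392 + 392) = sqrt(784) = 28
θ = arctan(b/a) = arctan(-19.799/-19.799) (quadrant-adjusted) = -135° = -3π/4
z = 28e^(-i*3π/4)


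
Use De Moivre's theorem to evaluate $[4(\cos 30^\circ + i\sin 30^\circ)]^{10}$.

By De Moivre: z^n = r^n(cos(nθ) + i sin(nθ))
= 4^10(cos(10*30°) + i sin(10*30°))
= 1048576(cos 300° + i sin 300°)
= 524288 - 524288*sqrt(3)i


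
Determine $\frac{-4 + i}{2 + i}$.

Multiply numerator and denominator by conjugate (2 - i):
= (-4 + i)(2 - i) / (2^2 + 1^2)
= (-7 + 6i) / 5
= -7/5 + (6/5)i


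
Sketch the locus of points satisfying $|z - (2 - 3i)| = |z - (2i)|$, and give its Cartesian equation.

|z - z1| = |z - z2| means z is equidistant from z1 and z2,
i.e. the perpendicular bisector of the segment from (2, -3) to (0, 2) (midpoint (1, -1/2)).
With z = x + yi, square both sides:
(x - 2)^2 + (y - (-3))^2 = (x - 0)^2 + (y - 2)^2
The x^2 and y^2 terms cancel: -4x + 10y = 4 - 13 = -9
Simplify: 4x - 10y = 9
Locus: Perpendicular bisector of the segment from (2, -3) to (0, 2): the line 4x - 10y = 9


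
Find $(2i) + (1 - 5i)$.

(0 + 1) + (2 + (-5))i = 1 - 3i


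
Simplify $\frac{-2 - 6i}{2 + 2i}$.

Multiply numerator and denominator by conjugate (2 - 2i):
= (-2 - 6i)(2 - 2i) / (2^2 + 2^2)
= (-16 - 8i) / 8
= -2 - i


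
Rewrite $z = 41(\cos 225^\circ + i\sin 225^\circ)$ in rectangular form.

a = r cos θ = 41 * -sqrt(2)/2 = -41*sqrt(2)/2
b = r sin θ = 41 * -sqrt(2)/2 = -41*sqrt(2)/2
z = -41*sqrt(2)/2 - (41*sqrt(2)/2)i


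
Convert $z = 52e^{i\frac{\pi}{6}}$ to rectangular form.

a = r cos θ = 52 * sqrt(3)/2 = 26*sqrt(3)
b = r sin θ = 52 * 1/2 = 26
z = 26*sqrt(3) + 26i


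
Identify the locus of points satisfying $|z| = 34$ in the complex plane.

|z| = 34 means sqrt(x^2 + y^2) = 34
This is a circle of radius 34 centered at the origin


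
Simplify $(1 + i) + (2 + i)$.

(1 + 2) + (1 + 1)i = 3 + 2i


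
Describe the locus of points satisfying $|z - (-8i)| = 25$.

|z - z0| = r describes a circle centered at z0 with radius r
Here z0 = -8i and r = 25
Locus: Circle centered at (0, -8) with radius 25


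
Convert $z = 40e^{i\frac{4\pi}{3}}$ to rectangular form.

a = r cos θ = 40 * -1/2 = -20
b = r sin θ = 40 * -sqrt(3)/2 = -20*sqrt(3)
z = -20 - 20*sqrt(3)i


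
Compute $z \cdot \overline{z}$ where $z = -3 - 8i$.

z * conjugate(z) = |z|^2 = a^2 + b^2
= (-3)^2 + (-8)^2 = 73


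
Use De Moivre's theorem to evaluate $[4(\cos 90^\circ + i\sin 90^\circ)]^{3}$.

By De Moivre: z^n = r^n(cos(nθ) + i sin(nθ))
= 4^3(cos(3*90°) + i sin(3*90°))
= 64(cos 270° + i sin 270°)
= -64i


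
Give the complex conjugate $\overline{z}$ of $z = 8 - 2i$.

If z = a + bi, then conjugate(z) = a - bi
conjugate(8 - 2i) = 8 + 2i


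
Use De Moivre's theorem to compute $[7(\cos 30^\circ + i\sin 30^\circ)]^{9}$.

By De Moivre: z^n = r^n(cos(nθ) + i sin(nθ))
= 7^9(cos(9*30°) + i sin(9*30°))
= 40353607(cos 270° + i sin 270°)
= -40353607i


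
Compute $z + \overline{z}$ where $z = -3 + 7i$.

z + conjugate(z) = (a + bi) + (a - bi) = 2a
= 2 * (-3) = -6


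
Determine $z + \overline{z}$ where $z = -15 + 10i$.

z + conjugate(z) = (a + bi) + (a - bi) = 2a
= 2 * (-15) = -30


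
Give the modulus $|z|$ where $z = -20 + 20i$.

|z| = sqrt(a^2 + b^2) = sqrt((-20)^2 + 20^2) = sqrt(800) = sqrt(800)


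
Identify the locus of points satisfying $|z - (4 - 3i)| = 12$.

|z - z0| = r describes a circle centered at z0 with radius r
Here z0 = 4 - 3i and r = 12
Locus: Circle centered at (4, -3) with radius 12


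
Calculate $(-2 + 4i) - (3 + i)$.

(-2 - 3) + (4 - 1)i = -5 + 3i


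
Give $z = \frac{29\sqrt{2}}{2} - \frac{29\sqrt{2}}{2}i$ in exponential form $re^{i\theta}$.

r = |z| = sqrt((29*sqrt(2)/2)^2 + (-29*sqrt(2)/2)^2) = sqrt(841/2 + 841/2) = sqrt(841) = 29
θ = arctan(b/a) = arctan(-20.5061/20.5061) (quadrant-adjusted) = -45° = -π/4
z = 29e^(-i*π/4)


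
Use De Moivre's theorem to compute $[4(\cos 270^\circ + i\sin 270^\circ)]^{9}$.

By De Moivre: z^n = r^n(cos(nθ) + i sin(nθ))
= 4^9(cos(9*270°) + i sin(9*270°))
= 262144(cos 270° + i sin 270°)
= -262144i


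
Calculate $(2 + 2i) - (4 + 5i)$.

(2 - 4) + (2 - 5)i = -2 - 3i


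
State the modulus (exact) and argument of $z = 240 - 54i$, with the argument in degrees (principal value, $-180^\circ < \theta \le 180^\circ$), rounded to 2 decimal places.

|z| = sqrt(240^2 + (-54)^2) = 246
arg(z) = arctan(b/a) = arctan(-54/240) (quadrant-adjusted) = -12.68°


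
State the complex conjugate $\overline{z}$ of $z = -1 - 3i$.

If z = a + bi, then conjugate(z) = a - bi
conjugate(-1 - 3i) = -1 + 3i


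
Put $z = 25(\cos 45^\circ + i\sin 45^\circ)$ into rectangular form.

a = r cos θ = 25 * sqrt(2)/2 = 25*sqrt(2)/2
b = r sin θ = 25 * sqrt(2)/2 = 25*sqrt(2)/2
z = 25*sqrt(2)/2 + (25*sqrt(2)/2)i


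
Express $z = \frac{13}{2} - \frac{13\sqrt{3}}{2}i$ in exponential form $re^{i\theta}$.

r = |z| = sqrt((13/2)^2 + (-13*sqrt(3)/2)^2) = sqrt(169/4 + 507/4) = sqrt(169) = 13
θ = arctan(b/a) = arctan(-11.2583/6.5) (quadrant-adjusted) = -60° = -π/3
z = 13e^(-i*π/3)


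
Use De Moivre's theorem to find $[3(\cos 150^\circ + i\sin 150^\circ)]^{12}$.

By De Moivre: z^n = r^n(cos(nθ) + i sin(nθ))
= 3^12(cos(12*150°) + i sin(12*150°))
= 531441(cos 0° + i sin 0°)
= 531441


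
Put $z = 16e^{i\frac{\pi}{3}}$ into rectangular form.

a = r cos θ = 16 * 1/2 = 8
b = r sin θ = 16 * sqrt(3)/2 = 8*sqrt(3)
z = 8 + 8*sqrt(3)i


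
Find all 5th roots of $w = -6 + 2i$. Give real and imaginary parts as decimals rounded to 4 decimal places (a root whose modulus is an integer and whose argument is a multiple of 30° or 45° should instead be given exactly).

|w| = sqrt(40) ≈ 6.324555, arg(w) ≈ 161.565051°
Root modulus = sqrt(40)^(1/5) ≈ 1.446126
Root arguments: θ_k = (arg(w) + 360°k)/5 for k = 0, 1, ..., 4
Compute each root as (root modulus)(cos θ_k + i sin θ_k) using full-precision intermediates, then round to 4 decimal places.
Roots: 1.2222 + 0.7730i, -0.3575 + 1.4012i, -1.4431 + 0.0930i, -0.5344 - 1.3438i, 1.1129 - 0.9235i


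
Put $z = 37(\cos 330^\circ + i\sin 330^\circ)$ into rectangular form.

a = r cos θ = 37 * sqrt(3)/2 = 37*sqrt(3)/2
b = r sin θ = 37 * -1/2 = -37/2
z = 37*sqrt(3)/2 - (37/2)i


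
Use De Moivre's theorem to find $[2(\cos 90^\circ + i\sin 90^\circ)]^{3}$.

By De Moivre: z^n = r^n(cos(nθ) + i sin(nθ))
= 2^3(cos(3*90°) + i sin(3*90°))
= 8(cos 270° + i sin 270°)
= -8i


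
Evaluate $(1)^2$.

(a + bi)^2 = a^2 - b^2 + 2abi
= 1^2 - 0^2 + 2*1*0i
= 1


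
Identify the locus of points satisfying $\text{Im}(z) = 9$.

Im(z) = y where z = x + yi; the equation y = 9 is satisfied by all points with that y-coordinate
Locus: Horizontal line y = 9


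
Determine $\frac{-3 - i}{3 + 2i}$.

Multiply numerator and denominator by conjugate (3 - 2i):
= (-3 - i)(3 - 2i) / (3^2 + 2^2)
= (-11 + 3i) / 13
= -11/13 + (3/13)i


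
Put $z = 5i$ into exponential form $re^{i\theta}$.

r = |z| = sqrt((0)^2 + (5)^2) = sqrt(0 + 25) = sqrt(25) = 5
a = 0 and b > 0, so z lies on the positive imaginary axis: θ = 90° = π/2
z = 5e^(i*π/2)


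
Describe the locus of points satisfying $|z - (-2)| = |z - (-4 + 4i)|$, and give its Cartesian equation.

|z - z1| = |z - z2| means z is equidistant from z1 and z2,
i.e. the perpendicular bisector of the segment from (-2, 0) to (-4, 4) (midpoint (-3, 2)).
With z = x + yi, square both sides:
(x - (-2))^2 + (y - 0)^2 = (x - (-4))^2 + (y - 4)^2
The x^2 and y^2 terms cancel: -4x + 8y = 32 - 4 = 28
Simplify: x - 2y = -7
Locus: Perpendicular bisector of the segment from (-2, 0) to (-4, 4): the line x - 2y = -7


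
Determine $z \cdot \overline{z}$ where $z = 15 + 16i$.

z * conjugate(z) = |z|^2 = a^2 + b^2
= 15^2 + 16^2 = 481


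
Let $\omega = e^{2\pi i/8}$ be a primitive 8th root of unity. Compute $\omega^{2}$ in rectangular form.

ω^2 = e^(2πi·2/8) = e^(i·1π/2)
= cos(1π/2) + i sin(1π/2)
= i


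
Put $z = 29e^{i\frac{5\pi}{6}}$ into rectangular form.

a = r cos θ = 29 * -sqrt(3)/2 = -29*sqrt(3)/2
b = r sin θ = 29 * 1/2 = 29/2
z = -29*sqrt(3)/2 + (29/2)i


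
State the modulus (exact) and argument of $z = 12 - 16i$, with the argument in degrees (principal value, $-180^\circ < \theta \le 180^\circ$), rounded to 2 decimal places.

|z| = sqrt(12^2 + (-16)^2) = 20
arg(z) = arctan(b/a) = arctan(-16/12) (quadrant-adjusted) = -53.13°


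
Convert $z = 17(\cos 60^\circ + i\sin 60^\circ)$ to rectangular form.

a = r cos θ = 17 * 1/2 = 17/2
b = r sin θ = 17 * sqrt(3)/2 = 17*sqrt(3)/2
z = 17/2 + (17*sqrt(3)/2)i


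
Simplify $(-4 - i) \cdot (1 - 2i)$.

(a1*a2 - b1*b2) + (a1*b2 + b1*a2)i
= (-4 - 2) + (8 + (-1))i
= -6 + 7i


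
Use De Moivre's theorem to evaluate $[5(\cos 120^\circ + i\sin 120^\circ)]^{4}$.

By De Moivre: z^n = r^n(cos(nθ) + i sin(nθ))
= 5^4(cos(4*120°) + i sin(4*120°))
= 625(cos 120° + i sin 120°)
= -625/2 + (625*sqrt(3)/2)i


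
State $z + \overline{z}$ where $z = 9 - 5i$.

z + conjugate(z) = (a + bi) + (a - bi) = 2a
= 2 * 9 = 18


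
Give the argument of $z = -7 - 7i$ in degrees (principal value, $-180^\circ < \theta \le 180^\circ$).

θ = arctan(b/a) = arctan(-7/-7) (quadrant-adjusted) = -135°


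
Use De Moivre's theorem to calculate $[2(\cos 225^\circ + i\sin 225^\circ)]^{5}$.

By De Moivre: z^n = r^n(cos(nθ) + i sin(nθ))
= 2^5(cos(5*225°) + i sin(5*225°))
= 32(cos 45° + i sin 45°)
= 16*sqrt(2) + 16*sqrt(2)i


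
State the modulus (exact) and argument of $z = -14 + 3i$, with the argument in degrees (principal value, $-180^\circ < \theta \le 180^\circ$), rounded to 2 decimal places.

|z| = sqrt((-14)^2 + 3^2) = sqrt(205)
arg(z) = arctan(b/a) = arctan(3/-14) (quadrant-adjusted) = 167.91°


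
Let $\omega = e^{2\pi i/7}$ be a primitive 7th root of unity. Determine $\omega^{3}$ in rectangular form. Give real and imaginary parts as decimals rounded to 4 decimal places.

ω^3 = e^(2πi·3/7) = e^(i·6π/7)
= cos(6π/7) + i sin(6π/7)
= -0.9010 + 0.4339i


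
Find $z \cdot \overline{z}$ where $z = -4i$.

z * conjugate(z) = |z|^2 = a^2 + b^2
= 0^2 + (-4)^2 = 16


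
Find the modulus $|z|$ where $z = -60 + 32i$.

|z| = sqrt(a^2 + b^2) = sqrt((-60)^2 + 32^2) = sqrt(4624) = 68


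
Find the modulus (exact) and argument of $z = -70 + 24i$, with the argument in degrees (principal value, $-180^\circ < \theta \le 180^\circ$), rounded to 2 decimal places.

|z| = sqrt((-70)^2 + 24^2) = 74
arg(z) = arctan(b/a) = arctan(24/-70) (quadrant-adjusted) = 161.08°


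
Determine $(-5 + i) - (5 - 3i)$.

(-5 - 5) + (1 - (-3))i = -10 + 4i


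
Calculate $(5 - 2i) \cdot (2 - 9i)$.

(a1*a2 - b1*b2) + (a1*b2 + b1*a2)i
= (10 - 18) + (-45 + (-4))i
= -8 - 49i


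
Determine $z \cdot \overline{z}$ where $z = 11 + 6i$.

z * conjugate(z) = |z|^2 = a^2 + b^2
= 11^2 + 6^2 = 157


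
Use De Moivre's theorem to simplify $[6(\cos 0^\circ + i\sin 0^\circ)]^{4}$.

By De Moivre: z^n = r^n(cos(nθ) + i sin(nθ))
= 6^4(cos(4*0°) + i sin(4*0°))
= 1296(cos 0° + i sin 0°)
= 1296


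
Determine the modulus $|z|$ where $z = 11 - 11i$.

|z| = sqrt(a^2 + b^2) = sqrt(11^2 + (-11)^2) = sqrt(242) = sqrt(242)


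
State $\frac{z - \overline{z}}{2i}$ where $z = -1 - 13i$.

z - conjugate(z) = 2bi
(z - conjugate(z))/(2i) = 2bi/(2i) = b = -13


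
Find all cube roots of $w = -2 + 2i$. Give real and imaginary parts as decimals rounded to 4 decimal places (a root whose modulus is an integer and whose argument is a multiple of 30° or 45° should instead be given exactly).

|w| = sqrt(8) ≈ 2.828427, arg(w) = 135°
Root modulus = sqrt(8)^(1/3) ≈ 1.414214
Root arguments: θ_k = (135° + 360°k)/3 for k = 0, 1, ..., 2
Compute each root as (root modulus)(cos θ_k + i sin θ_k) using full-precision intermediates, then round to 4 decimal places.
Roots: 1.0000 + 1.0000i, -1.3660 + 0.3660i, 0.3660 - 1.3660i


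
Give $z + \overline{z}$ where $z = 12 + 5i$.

z + conjugate(z) = (a + bi) + (a - bi) = 2a
= 2 * 12 = 24


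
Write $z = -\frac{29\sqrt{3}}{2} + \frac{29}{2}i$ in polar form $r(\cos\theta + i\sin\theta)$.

r = |z| = sqrt(a^2 + b^2) = sqrt((-29*sqrt(3)/2)^2 + (29/2)^2) = sqrt(2523/4 + 841/4) = sqrt(841) = 29
θ = arctan(b/a) = arctan(14.5/-25.1147) (quadrant-adjusted) = 150°
z = 29(cos 150° + i sin 150°)


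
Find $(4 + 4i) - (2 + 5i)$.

(4 - 2) + (4 - 5)i = 2 - i


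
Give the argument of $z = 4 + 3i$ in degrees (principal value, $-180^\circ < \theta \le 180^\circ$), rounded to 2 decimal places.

θ = arctan(b/a) = arctan(3/4) (quadrant-adjusted) = 36.87°


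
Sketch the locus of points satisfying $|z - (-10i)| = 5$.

|z - z0| = r describes a circle centered at z0 with radius r
Here z0 = -10i and r = 5
Locus: Circle centered at (0, -10) with radius 5


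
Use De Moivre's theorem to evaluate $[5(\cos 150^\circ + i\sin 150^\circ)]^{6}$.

By De Moivre: z^n = r^n(cos(nθ) + i sin(nθ))
= 5^6(cos(6*150°) + i sin(6*150°))
= 15625(cos 180° + i sin 180°)
= -15625
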